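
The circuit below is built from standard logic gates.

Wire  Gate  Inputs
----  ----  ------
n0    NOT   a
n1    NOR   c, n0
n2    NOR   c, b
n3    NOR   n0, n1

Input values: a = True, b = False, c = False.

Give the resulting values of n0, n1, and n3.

n0 = False  n1 = True  n3 = False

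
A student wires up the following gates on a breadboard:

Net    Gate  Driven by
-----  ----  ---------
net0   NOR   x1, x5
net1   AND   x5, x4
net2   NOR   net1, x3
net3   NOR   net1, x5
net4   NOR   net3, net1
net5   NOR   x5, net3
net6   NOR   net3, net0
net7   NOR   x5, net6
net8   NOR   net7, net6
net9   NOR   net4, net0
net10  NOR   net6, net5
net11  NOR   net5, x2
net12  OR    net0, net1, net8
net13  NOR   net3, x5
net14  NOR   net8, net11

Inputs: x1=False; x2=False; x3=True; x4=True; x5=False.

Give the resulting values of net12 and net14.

net0 = x1 NOR x5 = False NOR False = True
net1 = x5 AND x4 = False AND True = False
net3 = net1 NOR x5 = False NOR False = True
net5 = x5 NOR net3 = False NOR True = False
net6 = net3 NOR net0 = True NOR True = False
net7 = x5 NOR net6 = False NOR False = True
net8 = net7 NOR net6 = True NOR False = False
net11 = net5 NOR x2 = False NOR False = True
net12 = net0 OR net1 OR net8 = True OR False OR False = True
net14 = net8 NOR net11 = False NOR True = False

net12 = True, net14 = False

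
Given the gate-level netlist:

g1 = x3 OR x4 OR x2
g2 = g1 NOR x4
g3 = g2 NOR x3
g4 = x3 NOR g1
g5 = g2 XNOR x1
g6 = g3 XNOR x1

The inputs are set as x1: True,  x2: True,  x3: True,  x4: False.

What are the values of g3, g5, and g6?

g3 = False  g5 = False  g6 = False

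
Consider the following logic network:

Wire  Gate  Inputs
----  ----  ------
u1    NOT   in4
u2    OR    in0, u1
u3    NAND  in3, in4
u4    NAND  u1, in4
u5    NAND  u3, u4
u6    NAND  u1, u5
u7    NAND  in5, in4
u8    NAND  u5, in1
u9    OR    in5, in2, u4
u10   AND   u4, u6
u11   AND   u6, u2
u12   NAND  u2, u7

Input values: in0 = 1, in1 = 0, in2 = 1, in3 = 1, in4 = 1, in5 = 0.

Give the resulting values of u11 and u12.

u11 = 1; u12 = 0

u1 = NOT in4 = NOT 1 = 0
u2 = in0 OR u1 = 1 OR 0 = 1
u3 = in3 NAND in4 = 1 NAND 1 = 0
u4 = u1 NAND in4 = 0 NAND 1 = 1
u5 = u3 NAND u4 = 0 NAND 1 = 1
u6 = u1 NAND u5 = 0 NAND 1 = 1
u7 = in5 NAND in4 = 0 NAND 1 = 1
u11 = u6 AND u2 = 1 AND 1 = 1
u12 = u2 NAND u7 = 1 NAND 1 = 0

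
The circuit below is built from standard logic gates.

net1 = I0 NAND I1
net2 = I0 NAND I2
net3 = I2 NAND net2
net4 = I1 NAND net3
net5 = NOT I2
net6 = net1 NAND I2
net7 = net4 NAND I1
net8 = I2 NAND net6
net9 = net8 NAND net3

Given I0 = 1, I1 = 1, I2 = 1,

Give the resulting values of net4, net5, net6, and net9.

net4 = 0  net5 = 0  net6 = 1  net9 = 1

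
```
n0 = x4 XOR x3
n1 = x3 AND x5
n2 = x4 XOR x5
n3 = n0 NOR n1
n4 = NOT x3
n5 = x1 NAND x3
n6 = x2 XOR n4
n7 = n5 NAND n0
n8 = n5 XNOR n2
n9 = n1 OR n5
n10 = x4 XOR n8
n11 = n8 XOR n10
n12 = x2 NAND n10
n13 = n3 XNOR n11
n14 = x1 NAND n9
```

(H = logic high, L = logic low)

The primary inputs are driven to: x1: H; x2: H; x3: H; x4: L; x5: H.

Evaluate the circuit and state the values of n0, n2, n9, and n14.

n0 = H; n2 = H; n9 = H; n14 = L

n0 = x4 XOR x3 = L XOR H = H
n1 = x3 AND x5 = H AND H = H
n2 = x4 XOR x5 = L XOR H = H
n5 = x1 NAND x3 = H NAND H = L
n9 = n1 OR n5 = H OR L = H
n14 = x1 NAND n9 = H NAND H = L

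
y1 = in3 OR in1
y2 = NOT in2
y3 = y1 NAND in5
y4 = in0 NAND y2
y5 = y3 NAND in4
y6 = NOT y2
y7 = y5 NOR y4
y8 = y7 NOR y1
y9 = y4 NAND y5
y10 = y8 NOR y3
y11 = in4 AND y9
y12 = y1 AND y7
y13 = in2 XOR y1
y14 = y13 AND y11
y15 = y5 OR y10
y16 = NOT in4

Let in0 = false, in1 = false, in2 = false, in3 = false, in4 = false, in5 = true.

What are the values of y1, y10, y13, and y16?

y1 = in3 OR in1 = false OR false = false
y2 = NOT in2 = NOT false = true
y3 = y1 NAND in5 = false NAND true = true
y4 = in0 NAND y2 = false NAND true = true
y5 = y3 NAND in4 = true NAND false = true
y7 = y5 NOR y4 = true NOR true = false
y8 = y7 NOR y1 = false NOR false = true
y10 = y8 NOR y3 = true NOR true = false
y13 = in2 XOR y1 = false XOR false = false
y16 = NOT in4 = NOT false = true

y1 = false, y10 = false, y13 = false, y16 = true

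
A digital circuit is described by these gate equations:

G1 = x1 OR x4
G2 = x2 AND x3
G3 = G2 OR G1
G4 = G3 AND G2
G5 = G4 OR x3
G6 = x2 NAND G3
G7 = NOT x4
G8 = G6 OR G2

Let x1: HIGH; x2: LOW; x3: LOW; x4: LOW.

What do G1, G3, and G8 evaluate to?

G1 = x1 OR x4 = HIGH OR LOW = HIGH
G2 = x2 AND x3 = LOW AND LOW = LOW
G3 = G2 OR G1 = LOW OR HIGH = HIGH
G6 = x2 NAND G3 = LOW NAND HIGH = HIGH
G8 = G6 OR G2 = HIGH OR LOW = HIGH

G1 = HIGH  G3 = HIGH  G8 = HIGH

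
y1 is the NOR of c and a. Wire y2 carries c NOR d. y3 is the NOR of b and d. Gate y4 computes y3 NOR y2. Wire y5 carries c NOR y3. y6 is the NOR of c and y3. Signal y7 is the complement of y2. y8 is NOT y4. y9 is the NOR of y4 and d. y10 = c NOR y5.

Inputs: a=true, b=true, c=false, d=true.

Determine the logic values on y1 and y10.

y1 = false; y10 = false

y1 = c NOR a = false NOR true = false
y3 = b NOR d = true NOR true = false
y5 = c NOR y3 = false NOR false = true
y10 = c NOR y5 = false NOR true = false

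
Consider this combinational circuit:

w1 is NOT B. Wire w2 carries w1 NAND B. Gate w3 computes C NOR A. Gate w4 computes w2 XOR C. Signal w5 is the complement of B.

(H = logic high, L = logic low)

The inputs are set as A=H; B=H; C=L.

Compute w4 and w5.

w1 = NOT B = NOT H = L
w2 = w1 NAND B = L NAND H = H
w4 = w2 XOR C = H XOR L = H
w5 = NOT B = NOT H = L

w4 = H; w5 = L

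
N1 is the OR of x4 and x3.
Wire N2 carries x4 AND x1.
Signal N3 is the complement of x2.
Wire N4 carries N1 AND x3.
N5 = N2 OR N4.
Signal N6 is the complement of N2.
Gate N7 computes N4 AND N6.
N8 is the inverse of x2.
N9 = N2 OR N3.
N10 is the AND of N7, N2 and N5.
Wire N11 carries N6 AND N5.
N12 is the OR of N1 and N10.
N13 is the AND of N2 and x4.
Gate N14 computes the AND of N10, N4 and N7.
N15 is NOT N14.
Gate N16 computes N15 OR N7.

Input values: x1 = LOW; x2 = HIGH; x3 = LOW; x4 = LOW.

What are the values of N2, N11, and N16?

N1 = x4 OR x3 = LOW OR LOW = LOW
N2 = x4 AND x1 = LOW AND LOW = LOW
N4 = N1 AND x3 = LOW AND LOW = LOW
N5 = N2 OR N4 = LOW OR LOW = LOW
N6 = NOT N2 = NOT LOW = HIGH
N7 = N4 AND N6 = LOW AND HIGH = LOW
N10 = N7 AND N2 AND N5 = LOW AND LOW AND LOW = LOW
N11 = N6 AND N5 = HIGH AND LOW = LOW
N14 = N10 AND N4 AND N7 = LOW AND LOW AND LOW = LOW
N15 = NOT N14 = NOT LOW = HIGH
N16 = N15 OR N7 = HIGH OR LOW = HIGH

N2 = LOW, N11 = LOW, N16 = HIGH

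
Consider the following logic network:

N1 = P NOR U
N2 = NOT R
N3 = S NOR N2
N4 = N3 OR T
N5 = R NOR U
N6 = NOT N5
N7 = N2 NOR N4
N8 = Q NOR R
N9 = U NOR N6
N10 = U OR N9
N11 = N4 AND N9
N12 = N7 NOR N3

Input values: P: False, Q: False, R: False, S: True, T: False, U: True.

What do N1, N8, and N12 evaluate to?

N1 = P NOR U = False NOR True = False
N2 = NOT R = NOT False = True
N3 = S NOR N2 = True NOR True = False
N4 = N3 OR T = False OR False = False
N7 = N2 NOR N4 = True NOR False = False
N8 = Q NOR R = False NOR False = True
N12 = N7 NOR N3 = False NOR False = True

N1 = False, N8 = True, N12 = True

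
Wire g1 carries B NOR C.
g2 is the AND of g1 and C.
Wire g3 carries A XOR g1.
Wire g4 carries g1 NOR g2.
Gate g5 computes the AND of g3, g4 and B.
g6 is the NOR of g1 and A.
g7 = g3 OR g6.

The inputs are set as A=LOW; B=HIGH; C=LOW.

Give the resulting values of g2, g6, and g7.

g2 = LOW  g6 = HIGH  g7 = HIGH

g1 = B NOR C = HIGH NOR LOW = LOW
g2 = g1 AND C = LOW AND LOW = LOW
g3 = A XOR g1 = LOW XOR LOW = LOW
g6 = g1 NOR A = LOW NOR LOW = HIGH
g7 = g3 OR g6 = LOW OR HIGH = HIGH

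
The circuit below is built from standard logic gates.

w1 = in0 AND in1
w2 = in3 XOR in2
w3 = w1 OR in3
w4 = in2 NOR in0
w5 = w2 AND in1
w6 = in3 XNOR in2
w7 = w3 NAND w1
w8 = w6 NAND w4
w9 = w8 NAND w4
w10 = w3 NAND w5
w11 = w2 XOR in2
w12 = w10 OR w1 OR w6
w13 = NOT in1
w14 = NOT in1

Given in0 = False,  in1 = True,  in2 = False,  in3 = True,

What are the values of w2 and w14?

w2 = in3 XOR in2 = True XOR False = True
w14 = NOT in1 = NOT True = False

w2 = True  w14 = False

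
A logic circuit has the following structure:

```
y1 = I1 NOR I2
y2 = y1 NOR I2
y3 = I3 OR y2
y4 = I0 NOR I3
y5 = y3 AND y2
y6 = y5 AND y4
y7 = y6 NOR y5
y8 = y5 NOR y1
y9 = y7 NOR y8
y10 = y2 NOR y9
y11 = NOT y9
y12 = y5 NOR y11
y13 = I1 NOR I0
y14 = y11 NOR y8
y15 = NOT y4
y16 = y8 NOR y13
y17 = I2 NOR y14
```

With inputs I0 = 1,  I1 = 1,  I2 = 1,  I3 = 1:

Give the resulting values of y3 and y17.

y3 = 1, y17 = 0

y1 = I1 NOR I2 = 1 NOR 1 = 0
y2 = y1 NOR I2 = 0 NOR 1 = 0
y3 = I3 OR y2 = 1 OR 0 = 1
y4 = I0 NOR I3 = 1 NOR 1 = 0
y5 = y3 AND y2 = 1 AND 0 = 0
y6 = y5 AND y4 = 0 AND 0 = 0
y7 = y6 NOR y5 = 0 NOR 0 = 1
y8 = y5 NOR y1 = 0 NOR 0 = 1
y9 = y7 NOR y8 = 1 NOR 1 = 0
y11 = NOT y9 = NOT 0 = 1
y14 = y11 NOR y8 = 1 NOR 1 = 0
y17 = I2 NOR y14 = 1 NOR 0 = 0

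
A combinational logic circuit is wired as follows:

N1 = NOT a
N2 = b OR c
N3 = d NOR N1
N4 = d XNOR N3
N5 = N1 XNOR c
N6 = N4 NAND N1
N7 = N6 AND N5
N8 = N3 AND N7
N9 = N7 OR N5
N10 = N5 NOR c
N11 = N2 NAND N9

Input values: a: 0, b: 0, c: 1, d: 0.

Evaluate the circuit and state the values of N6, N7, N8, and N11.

N6 = 0; N7 = 0; N8 = 0; N11 = 0

N1 = NOT a = NOT 0 = 1
N2 = b OR c = 0 OR 1 = 1
N3 = d NOR N1 = 0 NOR 1 = 0
N4 = d XNOR N3 = 0 XNOR 0 = 1
N5 = N1 XNOR c = 1 XNOR 1 = 1
N6 = N4 NAND N1 = 1 NAND 1 = 0
N7 = N6 AND N5 = 0 AND 1 = 0
N8 = N3 AND N7 = 0 AND 0 = 0
N9 = N7 OR N5 = 0 OR 1 = 1
N11 = N2 NAND N9 = 1 NAND 1 = 0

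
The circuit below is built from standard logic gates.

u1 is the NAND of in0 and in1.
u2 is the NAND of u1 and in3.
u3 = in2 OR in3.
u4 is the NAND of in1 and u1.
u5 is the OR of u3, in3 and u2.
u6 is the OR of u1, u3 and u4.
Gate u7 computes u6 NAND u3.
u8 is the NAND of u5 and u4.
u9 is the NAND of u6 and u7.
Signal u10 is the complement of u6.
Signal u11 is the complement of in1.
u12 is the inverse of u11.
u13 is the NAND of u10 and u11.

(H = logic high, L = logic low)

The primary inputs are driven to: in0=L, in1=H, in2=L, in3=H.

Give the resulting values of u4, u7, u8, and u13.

u1 = in0 NAND in1 = L NAND H = H
u2 = u1 NAND in3 = H NAND H = L
u3 = in2 OR in3 = L OR H = H
u4 = in1 NAND u1 = H NAND H = L
u5 = u3 OR in3 OR u2 = H OR H OR L = H
u6 = u1 OR u3 OR u4 = H OR H OR L = H
u7 = u6 NAND u3 = H NAND H = L
u8 = u5 NAND u4 = H NAND L = H
u10 = NOT u6 = NOT H = L
u11 = NOT in1 = NOT H = L
u13 = u10 NAND u11 = L NAND L = H

u4 = L; u7 = L; u8 = H; u13 = H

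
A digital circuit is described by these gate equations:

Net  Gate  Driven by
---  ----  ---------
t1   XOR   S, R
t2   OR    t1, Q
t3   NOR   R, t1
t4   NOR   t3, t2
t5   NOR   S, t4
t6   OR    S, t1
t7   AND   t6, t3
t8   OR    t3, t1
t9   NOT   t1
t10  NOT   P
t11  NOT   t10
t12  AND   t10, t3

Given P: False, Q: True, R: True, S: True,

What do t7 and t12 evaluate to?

t1 = S XOR R = True XOR True = False
t3 = R NOR t1 = True NOR False = False
t6 = S OR t1 = True OR False = True
t7 = t6 AND t3 = True AND False = False
t10 = NOT P = NOT False = True
t12 = t10 AND t3 = True AND False = False

t7 = False, t12 = False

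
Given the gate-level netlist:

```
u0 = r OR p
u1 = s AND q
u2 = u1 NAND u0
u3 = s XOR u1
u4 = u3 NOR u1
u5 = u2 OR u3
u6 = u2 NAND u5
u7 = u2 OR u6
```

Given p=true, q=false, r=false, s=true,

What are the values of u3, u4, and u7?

u0 = r OR p = false OR true = true
u1 = s AND q = true AND false = false
u2 = u1 NAND u0 = false NAND true = true
u3 = s XOR u1 = true XOR false = true
u4 = u3 NOR u1 = true NOR false = false
u5 = u2 OR u3 = true OR true = true
u6 = u2 NAND u5 = true NAND true = false
u7 = u2 OR u6 = true OR false = true

u3 = true, u4 = false, u7 = true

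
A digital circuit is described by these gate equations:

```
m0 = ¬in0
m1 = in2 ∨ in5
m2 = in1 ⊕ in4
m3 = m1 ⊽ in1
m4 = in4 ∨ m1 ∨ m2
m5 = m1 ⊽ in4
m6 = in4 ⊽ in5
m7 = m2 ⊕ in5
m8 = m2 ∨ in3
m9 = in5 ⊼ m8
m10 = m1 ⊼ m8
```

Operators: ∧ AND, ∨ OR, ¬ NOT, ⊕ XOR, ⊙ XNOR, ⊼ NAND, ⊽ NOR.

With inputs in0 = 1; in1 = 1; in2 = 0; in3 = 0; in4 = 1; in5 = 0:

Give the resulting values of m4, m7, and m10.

m4 = 1, m7 = 0, m10 = 1

m1 = in2 OR in5 = 0 OR 0 = 0
m2 = in1 XOR in4 = 1 XOR 1 = 0
m4 = in4 OR m1 OR m2 = 1 OR 0 OR 0 = 1
m7 = m2 XOR in5 = 0 XOR 0 = 0
m8 = m2 OR in3 = 0 OR 0 = 0
m10 = m1 NAND m8 = 0 NAND 0 = 1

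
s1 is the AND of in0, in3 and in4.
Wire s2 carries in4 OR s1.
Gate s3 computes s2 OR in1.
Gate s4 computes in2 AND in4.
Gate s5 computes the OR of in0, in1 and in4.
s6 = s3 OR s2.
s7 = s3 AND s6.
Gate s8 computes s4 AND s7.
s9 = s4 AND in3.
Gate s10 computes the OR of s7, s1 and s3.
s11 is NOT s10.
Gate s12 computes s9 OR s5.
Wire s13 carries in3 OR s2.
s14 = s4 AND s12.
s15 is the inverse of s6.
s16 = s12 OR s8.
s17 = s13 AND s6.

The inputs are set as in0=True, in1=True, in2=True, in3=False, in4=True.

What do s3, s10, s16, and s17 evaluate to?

s1 = in0 AND in3 AND in4 = True AND False AND True = False
s2 = in4 OR s1 = True OR False = True
s3 = s2 OR in1 = True OR True = True
s4 = in2 AND in4 = True AND True = True
s5 = in0 OR in1 OR in4 = True OR True OR True = True
s6 = s3 OR s2 = True OR True = True
s7 = s3 AND s6 = True AND True = True
s8 = s4 AND s7 = True AND True = True
s9 = s4 AND in3 = True AND False = False
s10 = s7 OR s1 OR s3 = True OR False OR True = True
s12 = s9 OR s5 = False OR True = True
s13 = in3 OR s2 = False OR True = True
s16 = s12 OR s8 = True OR True = True
s17 = s13 AND s6 = True AND True = True

s3 = True, s10 = True, s16 = True, s17 = True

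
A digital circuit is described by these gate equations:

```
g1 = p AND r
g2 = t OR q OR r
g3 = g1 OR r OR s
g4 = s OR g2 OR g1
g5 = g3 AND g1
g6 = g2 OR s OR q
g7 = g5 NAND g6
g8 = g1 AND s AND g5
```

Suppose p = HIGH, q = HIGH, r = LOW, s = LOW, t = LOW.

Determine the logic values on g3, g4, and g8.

g3 = LOW  g4 = HIGH  g8 = LOW

g1 = p AND r = HIGH AND LOW = LOW
g2 = t OR q OR r = LOW OR HIGH OR LOW = HIGH
g3 = g1 OR r OR s = LOW OR LOW OR LOW = LOW
g4 = s OR g2 OR g1 = LOW OR HIGH OR LOW = HIGH
g5 = g3 AND g1 = LOW AND LOW = LOW
g8 = g1 AND s AND g5 = LOW AND LOW AND LOW = LOW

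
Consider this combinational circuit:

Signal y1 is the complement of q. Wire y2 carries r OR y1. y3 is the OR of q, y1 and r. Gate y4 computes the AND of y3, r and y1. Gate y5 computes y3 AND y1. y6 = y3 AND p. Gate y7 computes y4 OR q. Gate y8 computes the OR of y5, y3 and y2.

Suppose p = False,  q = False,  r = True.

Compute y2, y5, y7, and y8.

y1 = NOT q = NOT False = True
y2 = r OR y1 = True OR True = True
y3 = q OR y1 OR r = False OR True OR True = True
y4 = y3 AND r AND y1 = True AND True AND True = True
y5 = y3 AND y1 = True AND True = True
y7 = y4 OR q = True OR False = True
y8 = y5 OR y3 OR y2 = True OR True OR True = True

y2 = True; y5 = True; y7 = True; y8 = True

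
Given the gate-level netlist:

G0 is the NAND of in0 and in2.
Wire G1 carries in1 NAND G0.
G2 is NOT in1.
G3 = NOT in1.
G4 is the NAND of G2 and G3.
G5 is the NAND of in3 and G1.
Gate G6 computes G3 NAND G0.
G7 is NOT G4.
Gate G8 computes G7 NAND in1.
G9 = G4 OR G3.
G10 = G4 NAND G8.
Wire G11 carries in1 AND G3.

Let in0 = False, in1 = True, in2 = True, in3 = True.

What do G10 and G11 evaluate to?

G10 = False; G11 = False

G2 = NOT in1 = NOT True = False
G3 = NOT in1 = NOT True = False
G4 = G2 NAND G3 = False NAND False = True
G7 = NOT G4 = NOT True = False
G8 = G7 NAND in1 = False NAND True = True
G10 = G4 NAND G8 = True NAND True = False
G11 = in1 AND G3 = True AND False = False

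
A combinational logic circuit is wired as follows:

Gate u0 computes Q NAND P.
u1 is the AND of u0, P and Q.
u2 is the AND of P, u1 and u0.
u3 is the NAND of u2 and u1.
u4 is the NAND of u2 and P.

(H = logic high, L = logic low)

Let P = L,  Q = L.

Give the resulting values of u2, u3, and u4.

u2 = L, u3 = H, u4 = H

u0 = Q NAND P = L NAND L = H
u1 = u0 AND P AND Q = H AND L AND L = L
u2 = P AND u1 AND u0 = L AND L AND H = L
u3 = u2 NAND u1 = L NAND L = H
u4 = u2 NAND P = L NAND L = H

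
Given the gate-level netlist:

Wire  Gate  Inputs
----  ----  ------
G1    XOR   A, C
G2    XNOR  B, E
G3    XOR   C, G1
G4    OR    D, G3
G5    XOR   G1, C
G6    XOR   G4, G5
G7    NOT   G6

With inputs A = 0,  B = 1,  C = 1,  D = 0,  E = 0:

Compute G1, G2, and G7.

G1 = 1, G2 = 0, G7 = 1

G1 = A XOR C = 0 XOR 1 = 1
G2 = B XNOR E = 1 XNOR 0 = 0
G3 = C XOR G1 = 1 XOR 1 = 0
G4 = D OR G3 = 0 OR 0 = 0
G5 = G1 XOR C = 1 XOR 1 = 0
G6 = G4 XOR G5 = 0 XOR 0 = 0
G7 = NOT G6 = NOT 0 = 1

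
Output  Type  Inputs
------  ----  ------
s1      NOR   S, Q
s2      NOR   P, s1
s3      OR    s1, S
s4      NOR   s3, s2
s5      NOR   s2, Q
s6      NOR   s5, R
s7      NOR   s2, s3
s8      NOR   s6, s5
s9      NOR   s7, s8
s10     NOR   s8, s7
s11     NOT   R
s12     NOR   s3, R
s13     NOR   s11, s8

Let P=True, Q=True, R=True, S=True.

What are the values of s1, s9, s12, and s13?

s1 = False; s9 = False; s12 = False; s13 = False

s1 = S NOR Q = True NOR True = False
s2 = P NOR s1 = True NOR False = False
s3 = s1 OR S = False OR True = True
s5 = s2 NOR Q = False NOR True = False
s6 = s5 NOR R = False NOR True = False
s7 = s2 NOR s3 = False NOR True = False
s8 = s6 NOR s5 = False NOR False = True
s9 = s7 NOR s8 = False NOR True = False
s11 = NOT R = NOT True = False
s12 = s3 NOR R = True NOR True = False
s13 = s11 NOR s8 = False NOR True = False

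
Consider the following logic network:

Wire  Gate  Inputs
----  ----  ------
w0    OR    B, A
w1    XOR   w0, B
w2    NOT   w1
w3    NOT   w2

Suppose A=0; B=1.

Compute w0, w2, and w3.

w0 = B OR A = 1 OR 0 = 1
w1 = w0 XOR B = 1 XOR 1 = 0
w2 = NOT w1 = NOT 0 = 1
w3 = NOT w2 = NOT 1 = 0

w0 = 1  w2 = 1  w3 = 0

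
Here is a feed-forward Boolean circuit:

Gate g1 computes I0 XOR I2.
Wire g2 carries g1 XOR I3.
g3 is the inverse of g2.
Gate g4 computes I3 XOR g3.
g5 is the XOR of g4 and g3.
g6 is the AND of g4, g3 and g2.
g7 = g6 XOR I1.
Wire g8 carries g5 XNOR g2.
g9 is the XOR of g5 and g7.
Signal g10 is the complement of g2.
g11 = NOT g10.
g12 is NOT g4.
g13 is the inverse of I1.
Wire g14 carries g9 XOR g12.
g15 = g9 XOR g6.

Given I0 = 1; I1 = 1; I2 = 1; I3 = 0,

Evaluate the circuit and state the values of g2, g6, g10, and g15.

g1 = I0 XOR I2 = 1 XOR 1 = 0
g2 = g1 XOR I3 = 0 XOR 0 = 0
g3 = NOT g2 = NOT 0 = 1
g4 = I3 XOR g3 = 0 XOR 1 = 1
g5 = g4 XOR g3 = 1 XOR 1 = 0
g6 = g4 AND g3 AND g2 = 1 AND 1 AND 0 = 0
g7 = g6 XOR I1 = 0 XOR 1 = 1
g9 = g5 XOR g7 = 0 XOR 1 = 1
g10 = NOT g2 = NOT 0 = 1
g15 = g9 XOR g6 = 1 XOR 0 = 1

g2 = 0; g6 = 0; g10 = 1; g15 = 1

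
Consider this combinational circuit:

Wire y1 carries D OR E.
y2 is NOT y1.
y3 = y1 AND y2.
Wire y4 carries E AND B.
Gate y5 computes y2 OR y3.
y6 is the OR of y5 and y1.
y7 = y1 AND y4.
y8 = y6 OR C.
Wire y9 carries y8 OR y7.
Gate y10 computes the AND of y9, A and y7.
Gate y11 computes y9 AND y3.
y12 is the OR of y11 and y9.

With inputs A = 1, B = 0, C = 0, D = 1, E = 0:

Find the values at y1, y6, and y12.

y1 = D OR E = 1 OR 0 = 1
y2 = NOT y1 = NOT 1 = 0
y3 = y1 AND y2 = 1 AND 0 = 0
y4 = E AND B = 0 AND 0 = 0
y5 = y2 OR y3 = 0 OR 0 = 0
y6 = y5 OR y1 = 0 OR 1 = 1
y7 = y1 AND y4 = 1 AND 0 = 0
y8 = y6 OR C = 1 OR 0 = 1
y9 = y8 OR y7 = 1 OR 0 = 1
y11 = y9 AND y3 = 1 AND 0 = 0
y12 = y11 OR y9 = 0 OR 1 = 1

y1 = 1, y6 = 1, y12 = 1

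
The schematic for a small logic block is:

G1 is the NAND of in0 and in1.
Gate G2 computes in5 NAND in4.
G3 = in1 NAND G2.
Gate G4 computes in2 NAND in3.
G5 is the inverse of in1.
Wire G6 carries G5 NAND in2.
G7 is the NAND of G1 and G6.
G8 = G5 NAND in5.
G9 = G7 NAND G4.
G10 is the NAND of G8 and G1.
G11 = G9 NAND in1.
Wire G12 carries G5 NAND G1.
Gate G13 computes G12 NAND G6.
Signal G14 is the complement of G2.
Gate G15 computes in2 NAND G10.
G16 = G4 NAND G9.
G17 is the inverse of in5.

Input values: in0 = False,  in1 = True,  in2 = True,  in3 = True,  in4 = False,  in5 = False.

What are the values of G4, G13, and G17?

G4 = False, G13 = False, G17 = True

G1 = in0 NAND in1 = False NAND True = True
G4 = in2 NAND in3 = True NAND True = False
G5 = NOT in1 = NOT True = False
G6 = G5 NAND in2 = False NAND True = True
G12 = G5 NAND G1 = False NAND True = True
G13 = G12 NAND G6 = True NAND True = False
G17 = NOT in5 = NOT False = True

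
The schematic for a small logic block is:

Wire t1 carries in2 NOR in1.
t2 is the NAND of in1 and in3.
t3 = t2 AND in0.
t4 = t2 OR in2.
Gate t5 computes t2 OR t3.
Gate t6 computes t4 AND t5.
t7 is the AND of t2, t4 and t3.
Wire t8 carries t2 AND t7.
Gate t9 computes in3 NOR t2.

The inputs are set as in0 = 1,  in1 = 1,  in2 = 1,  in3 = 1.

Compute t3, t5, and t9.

t3 = 0; t5 = 0; t9 = 0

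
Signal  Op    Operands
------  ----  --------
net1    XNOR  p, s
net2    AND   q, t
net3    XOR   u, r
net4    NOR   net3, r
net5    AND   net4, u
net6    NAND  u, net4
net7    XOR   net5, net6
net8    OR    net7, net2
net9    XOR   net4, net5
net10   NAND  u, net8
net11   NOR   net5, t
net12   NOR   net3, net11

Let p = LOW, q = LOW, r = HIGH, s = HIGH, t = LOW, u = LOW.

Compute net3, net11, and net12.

net3 = HIGH, net11 = HIGH, net12 = LOW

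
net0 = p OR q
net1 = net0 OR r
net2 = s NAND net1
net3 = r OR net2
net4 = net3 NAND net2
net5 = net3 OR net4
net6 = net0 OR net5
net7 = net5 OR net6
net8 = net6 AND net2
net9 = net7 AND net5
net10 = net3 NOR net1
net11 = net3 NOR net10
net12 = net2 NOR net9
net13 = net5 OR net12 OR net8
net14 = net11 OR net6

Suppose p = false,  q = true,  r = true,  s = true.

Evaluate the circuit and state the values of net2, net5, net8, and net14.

net2 = false  net5 = true  net8 = false  net14 = true

net0 = p OR q = false OR true = true
net1 = net0 OR r = true OR true = true
net2 = s NAND net1 = true NAND true = false
net3 = r OR net2 = true OR false = true
net4 = net3 NAND net2 = true NAND false = true
net5 = net3 OR net4 = true OR true = true
net6 = net0 OR net5 = true OR true = true
net8 = net6 AND net2 = true AND false = false
net10 = net3 NOR net1 = true NOR true = false
net11 = net3 NOR net10 = true NOR false = false
net14 = net11 OR net6 = false OR true = true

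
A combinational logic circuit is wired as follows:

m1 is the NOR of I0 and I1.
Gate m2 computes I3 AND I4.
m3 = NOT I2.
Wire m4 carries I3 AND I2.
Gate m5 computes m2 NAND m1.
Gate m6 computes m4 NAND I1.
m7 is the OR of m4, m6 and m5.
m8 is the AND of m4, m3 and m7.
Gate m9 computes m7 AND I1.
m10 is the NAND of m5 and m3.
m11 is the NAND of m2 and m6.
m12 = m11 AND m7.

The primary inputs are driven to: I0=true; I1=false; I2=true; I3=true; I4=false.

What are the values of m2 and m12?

m1 = I0 NOR I1 = true NOR false = false
m2 = I3 AND I4 = true AND false = false
m4 = I3 AND I2 = true AND true = true
m5 = m2 NAND m1 = false NAND false = true
m6 = m4 NAND I1 = true NAND false = true
m7 = m4 OR m6 OR m5 = true OR true OR true = true
m11 = m2 NAND m6 = false NAND true = true
m12 = m11 AND m7 = true AND true = true

m2 = false  m12 = true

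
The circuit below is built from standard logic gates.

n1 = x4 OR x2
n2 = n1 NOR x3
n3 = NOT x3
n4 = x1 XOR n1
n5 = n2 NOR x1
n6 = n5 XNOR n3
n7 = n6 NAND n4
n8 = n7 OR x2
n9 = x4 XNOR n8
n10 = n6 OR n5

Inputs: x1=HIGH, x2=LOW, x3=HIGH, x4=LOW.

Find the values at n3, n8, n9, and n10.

n1 = x4 OR x2 = LOW OR LOW = LOW
n2 = n1 NOR x3 = LOW NOR HIGH = LOW
n3 = NOT x3 = NOT HIGH = LOW
n4 = x1 XOR n1 = HIGH XOR LOW = HIGH
n5 = n2 NOR x1 = LOW NOR HIGH = LOW
n6 = n5 XNOR n3 = LOW XNOR LOW = HIGH
n7 = n6 NAND n4 = HIGH NAND HIGH = LOW
n8 = n7 OR x2 = LOW OR LOW = LOW
n9 = x4 XNOR n8 = LOW XNOR LOW = HIGH
n10 = n6 OR n5 = HIGH OR LOW = HIGH

n3 = LOW, n8 = LOW, n9 = HIGH, n10 = HIGH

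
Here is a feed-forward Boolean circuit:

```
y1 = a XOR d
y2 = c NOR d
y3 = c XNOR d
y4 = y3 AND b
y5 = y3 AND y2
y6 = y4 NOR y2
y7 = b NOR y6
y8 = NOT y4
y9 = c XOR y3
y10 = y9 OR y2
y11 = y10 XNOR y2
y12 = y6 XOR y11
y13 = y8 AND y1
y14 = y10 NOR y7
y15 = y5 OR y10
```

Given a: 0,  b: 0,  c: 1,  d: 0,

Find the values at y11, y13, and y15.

y11 = 0  y13 = 0  y15 = 1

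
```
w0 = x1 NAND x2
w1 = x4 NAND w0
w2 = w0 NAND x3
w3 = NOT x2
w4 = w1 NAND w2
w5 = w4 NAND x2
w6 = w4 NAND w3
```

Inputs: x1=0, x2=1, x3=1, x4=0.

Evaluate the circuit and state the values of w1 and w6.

w1 = 1; w6 = 1

w0 = x1 NAND x2 = 0 NAND 1 = 1
w1 = x4 NAND w0 = 0 NAND 1 = 1
w2 = w0 NAND x3 = 1 NAND 1 = 0
w3 = NOT x2 = NOT 1 = 0
w4 = w1 NAND w2 = 1 NAND 0 = 1
w6 = w4 NAND w3 = 1 NAND 0 = 1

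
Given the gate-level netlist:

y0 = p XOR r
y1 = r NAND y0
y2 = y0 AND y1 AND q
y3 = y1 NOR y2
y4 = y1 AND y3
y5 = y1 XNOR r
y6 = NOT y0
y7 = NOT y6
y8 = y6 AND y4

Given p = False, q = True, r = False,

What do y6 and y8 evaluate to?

y0 = p XOR r = False XOR False = False
y1 = r NAND y0 = False NAND False = True
y2 = y0 AND y1 AND q = False AND True AND True = False
y3 = y1 NOR y2 = True NOR False = False
y4 = y1 AND y3 = True AND False = False
y6 = NOT y0 = NOT False = True
y8 = y6 AND y4 = True AND False = False

y6 = True  y8 = False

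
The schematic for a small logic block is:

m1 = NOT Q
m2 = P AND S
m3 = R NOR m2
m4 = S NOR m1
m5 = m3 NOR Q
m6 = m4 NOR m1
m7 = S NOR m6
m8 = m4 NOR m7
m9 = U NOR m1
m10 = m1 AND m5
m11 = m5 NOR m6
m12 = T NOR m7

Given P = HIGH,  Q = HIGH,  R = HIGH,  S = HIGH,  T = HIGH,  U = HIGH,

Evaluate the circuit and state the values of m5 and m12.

m5 = LOW; m12 = LOW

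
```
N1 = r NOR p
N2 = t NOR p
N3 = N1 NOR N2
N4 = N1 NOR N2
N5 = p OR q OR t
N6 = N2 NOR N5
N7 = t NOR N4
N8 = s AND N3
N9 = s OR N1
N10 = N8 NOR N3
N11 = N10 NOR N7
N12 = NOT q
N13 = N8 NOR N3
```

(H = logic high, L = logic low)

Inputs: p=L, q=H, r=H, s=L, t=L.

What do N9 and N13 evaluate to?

N1 = r NOR p = H NOR L = L
N2 = t NOR p = L NOR L = H
N3 = N1 NOR N2 = L NOR H = L
N8 = s AND N3 = L AND L = L
N9 = s OR N1 = L OR L = L
N13 = N8 NOR N3 = L NOR L = H

N9 = L, N13 = H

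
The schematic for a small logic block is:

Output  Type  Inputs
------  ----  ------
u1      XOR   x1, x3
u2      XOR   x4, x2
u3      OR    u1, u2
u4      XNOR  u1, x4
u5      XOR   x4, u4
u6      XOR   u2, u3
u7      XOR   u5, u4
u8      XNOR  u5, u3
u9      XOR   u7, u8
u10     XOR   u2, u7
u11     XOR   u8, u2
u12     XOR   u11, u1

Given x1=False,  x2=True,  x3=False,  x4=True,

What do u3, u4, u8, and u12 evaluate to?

u1 = x1 XOR x3 = False XOR False = False
u2 = x4 XOR x2 = True XOR True = False
u3 = u1 OR u2 = False OR False = False
u4 = u1 XNOR x4 = False XNOR True = False
u5 = x4 XOR u4 = True XOR False = True
u8 = u5 XNOR u3 = True XNOR False = False
u11 = u8 XOR u2 = False XOR False = False
u12 = u11 XOR u1 = False XOR False = False

u3 = False, u4 = False, u8 = False, u12 = False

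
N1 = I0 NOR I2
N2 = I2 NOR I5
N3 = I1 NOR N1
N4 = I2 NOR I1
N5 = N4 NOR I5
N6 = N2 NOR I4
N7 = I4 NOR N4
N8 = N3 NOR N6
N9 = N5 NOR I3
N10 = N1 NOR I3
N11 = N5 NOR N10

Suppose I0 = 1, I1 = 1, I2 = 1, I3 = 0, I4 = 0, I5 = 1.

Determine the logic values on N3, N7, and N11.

N3 = 0; N7 = 1; N11 = 0

N1 = I0 NOR I2 = 1 NOR 1 = 0
N3 = I1 NOR N1 = 1 NOR 0 = 0
N4 = I2 NOR I1 = 1 NOR 1 = 0
N5 = N4 NOR I5 = 0 NOR 1 = 0
N7 = I4 NOR N4 = 0 NOR 0 = 1
N10 = N1 NOR I3 = 0 NOR 0 = 1
N11 = N5 NOR N10 = 0 NOR 1 = 0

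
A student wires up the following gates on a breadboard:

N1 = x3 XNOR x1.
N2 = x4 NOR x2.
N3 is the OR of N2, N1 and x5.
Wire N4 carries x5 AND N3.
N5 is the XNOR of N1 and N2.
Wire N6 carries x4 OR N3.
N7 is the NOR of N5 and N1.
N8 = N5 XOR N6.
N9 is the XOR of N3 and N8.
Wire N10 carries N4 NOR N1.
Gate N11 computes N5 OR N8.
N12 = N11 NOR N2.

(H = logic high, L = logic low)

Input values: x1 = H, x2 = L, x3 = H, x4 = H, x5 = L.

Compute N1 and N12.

N1 = x3 XNOR x1 = H XNOR H = H
N2 = x4 NOR x2 = H NOR L = L
N3 = N2 OR N1 OR x5 = L OR H OR L = H
N5 = N1 XNOR N2 = H XNOR L = L
N6 = x4 OR N3 = H OR H = H
N8 = N5 XOR N6 = L XOR H = H
N11 = N5 OR N8 = L OR H = H
N12 = N11 NOR N2 = H NOR L = L

N1 = H, N12 = L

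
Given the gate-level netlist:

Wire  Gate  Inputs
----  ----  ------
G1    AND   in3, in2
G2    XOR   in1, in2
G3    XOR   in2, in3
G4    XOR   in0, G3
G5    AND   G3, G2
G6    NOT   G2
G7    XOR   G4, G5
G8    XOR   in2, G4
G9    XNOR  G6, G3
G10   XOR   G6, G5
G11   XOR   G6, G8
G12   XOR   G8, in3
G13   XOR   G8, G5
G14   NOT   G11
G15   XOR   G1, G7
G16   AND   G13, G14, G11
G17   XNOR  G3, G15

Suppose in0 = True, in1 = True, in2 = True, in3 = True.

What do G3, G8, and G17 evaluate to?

G3 = False  G8 = False  G17 = True

G1 = in3 AND in2 = True AND True = True
G2 = in1 XOR in2 = True XOR True = False
G3 = in2 XOR in3 = True XOR True = False
G4 = in0 XOR G3 = True XOR False = True
G5 = G3 AND G2 = False AND False = False
G7 = G4 XOR G5 = True XOR False = True
G8 = in2 XOR G4 = True XOR True = False
G15 = G1 XOR G7 = True XOR True = False
G17 = G3 XNOR G15 = False XNOR False = True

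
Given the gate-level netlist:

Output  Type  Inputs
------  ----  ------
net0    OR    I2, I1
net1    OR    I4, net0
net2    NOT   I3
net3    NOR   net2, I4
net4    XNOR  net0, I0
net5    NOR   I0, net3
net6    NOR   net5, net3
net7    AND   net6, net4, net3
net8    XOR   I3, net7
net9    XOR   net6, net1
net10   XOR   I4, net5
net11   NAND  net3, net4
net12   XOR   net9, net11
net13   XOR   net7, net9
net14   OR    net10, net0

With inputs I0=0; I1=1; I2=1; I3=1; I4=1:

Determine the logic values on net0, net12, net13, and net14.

net0 = I2 OR I1 = 1 OR 1 = 1
net1 = I4 OR net0 = 1 OR 1 = 1
net2 = NOT I3 = NOT 1 = 0
net3 = net2 NOR I4 = 0 NOR 1 = 0
net4 = net0 XNOR I0 = 1 XNOR 0 = 0
net5 = I0 NOR net3 = 0 NOR 0 = 1
net6 = net5 NOR net3 = 1 NOR 0 = 0
net7 = net6 AND net4 AND net3 = 0 AND 0 AND 0 = 0
net9 = net6 XOR net1 = 0 XOR 1 = 1
net10 = I4 XOR net5 = 1 XOR 1 = 0
net11 = net3 NAND net4 = 0 NAND 0 = 1
net12 = net9 XOR net11 = 1 XOR 1 = 0
net13 = net7 XOR net9 = 0 XOR 1 = 1
net14 = net10 OR net0 = 0 OR 1 = 1

net0 = 1, net12 = 0, net13 = 1, net14 = 1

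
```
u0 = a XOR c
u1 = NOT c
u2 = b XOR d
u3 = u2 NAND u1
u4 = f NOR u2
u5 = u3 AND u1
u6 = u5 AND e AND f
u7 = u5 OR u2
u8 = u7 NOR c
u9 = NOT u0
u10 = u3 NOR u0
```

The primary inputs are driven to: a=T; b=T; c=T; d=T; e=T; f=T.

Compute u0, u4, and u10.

u0 = a XOR c = T XOR T = F
u1 = NOT c = NOT T = F
u2 = b XOR d = T XOR T = F
u3 = u2 NAND u1 = F NAND F = T
u4 = f NOR u2 = T NOR F = F
u10 = u3 NOR u0 = T NOR F = F

u0 = F; u4 = F; u10 = F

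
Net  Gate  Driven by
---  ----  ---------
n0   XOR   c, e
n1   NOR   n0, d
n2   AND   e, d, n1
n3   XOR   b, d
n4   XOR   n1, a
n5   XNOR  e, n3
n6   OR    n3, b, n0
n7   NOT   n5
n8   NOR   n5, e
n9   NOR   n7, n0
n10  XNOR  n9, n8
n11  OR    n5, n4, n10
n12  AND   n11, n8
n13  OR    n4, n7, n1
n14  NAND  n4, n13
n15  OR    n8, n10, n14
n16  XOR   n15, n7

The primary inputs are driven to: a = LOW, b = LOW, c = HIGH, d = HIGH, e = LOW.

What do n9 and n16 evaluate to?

n0 = c XOR e = HIGH XOR LOW = HIGH
n1 = n0 NOR d = HIGH NOR HIGH = LOW
n3 = b XOR d = LOW XOR HIGH = HIGH
n4 = n1 XOR a = LOW XOR LOW = LOW
n5 = e XNOR n3 = LOW XNOR HIGH = LOW
n7 = NOT n5 = NOT LOW = HIGH
n8 = n5 NOR e = LOW NOR LOW = HIGH
n9 = n7 NOR n0 = HIGH NOR HIGH = LOW
n10 = n9 XNOR n8 = LOW XNOR HIGH = LOW
n13 = n4 OR n7 OR n1 = LOW OR HIGH OR LOW = HIGH
n14 = n4 NAND n13 = LOW NAND HIGH = HIGH
n15 = n8 OR n10 OR n14 = HIGH OR LOW OR HIGH = HIGH
n16 = n15 XOR n7 = HIGH XOR HIGH = LOW

n9 = LOW, n16 = LOW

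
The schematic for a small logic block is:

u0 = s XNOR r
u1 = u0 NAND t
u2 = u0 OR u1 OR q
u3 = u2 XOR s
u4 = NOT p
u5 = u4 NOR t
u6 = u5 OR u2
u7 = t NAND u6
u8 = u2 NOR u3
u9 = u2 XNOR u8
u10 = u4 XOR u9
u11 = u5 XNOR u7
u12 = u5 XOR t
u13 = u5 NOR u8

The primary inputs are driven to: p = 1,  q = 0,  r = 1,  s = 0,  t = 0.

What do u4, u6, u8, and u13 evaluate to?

u0 = s XNOR r = 0 XNOR 1 = 0
u1 = u0 NAND t = 0 NAND 0 = 1
u2 = u0 OR u1 OR q = 0 OR 1 OR 0 = 1
u3 = u2 XOR s = 1 XOR 0 = 1
u4 = NOT p = NOT 1 = 0
u5 = u4 NOR t = 0 NOR 0 = 1
u6 = u5 OR u2 = 1 OR 1 = 1
u8 = u2 NOR u3 = 1 NOR 1 = 0
u13 = u5 NOR u8 = 1 NOR 0 = 0

u4 = 0, u6 = 1, u8 = 0, u13 = 0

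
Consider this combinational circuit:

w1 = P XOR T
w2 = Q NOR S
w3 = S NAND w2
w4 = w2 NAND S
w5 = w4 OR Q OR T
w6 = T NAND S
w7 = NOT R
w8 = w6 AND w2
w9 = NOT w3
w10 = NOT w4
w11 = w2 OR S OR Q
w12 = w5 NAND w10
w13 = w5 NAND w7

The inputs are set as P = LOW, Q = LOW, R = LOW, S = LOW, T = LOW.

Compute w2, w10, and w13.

w2 = HIGH, w10 = LOW, w13 = LOW

w2 = Q NOR S = LOW NOR LOW = HIGH
w4 = w2 NAND S = HIGH NAND LOW = HIGH
w5 = w4 OR Q OR T = HIGH OR LOW OR LOW = HIGH
w7 = NOT R = NOT LOW = HIGH
w10 = NOT w4 = NOT HIGH = LOW
w13 = w5 NAND w7 = HIGH NAND HIGH = LOW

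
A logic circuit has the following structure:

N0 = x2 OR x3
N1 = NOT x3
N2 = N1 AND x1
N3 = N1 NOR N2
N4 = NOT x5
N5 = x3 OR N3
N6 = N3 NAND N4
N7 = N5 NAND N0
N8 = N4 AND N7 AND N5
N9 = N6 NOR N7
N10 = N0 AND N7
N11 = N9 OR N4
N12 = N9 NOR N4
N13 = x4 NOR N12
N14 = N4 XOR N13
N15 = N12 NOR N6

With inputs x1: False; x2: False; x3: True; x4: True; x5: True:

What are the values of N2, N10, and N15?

N0 = x2 OR x3 = False OR True = True
N1 = NOT x3 = NOT True = False
N2 = N1 AND x1 = False AND False = False
N3 = N1 NOR N2 = False NOR False = True
N4 = NOT x5 = NOT True = False
N5 = x3 OR N3 = True OR True = True
N6 = N3 NAND N4 = True NAND False = True
N7 = N5 NAND N0 = True NAND True = False
N9 = N6 NOR N7 = True NOR False = False
N10 = N0 AND N7 = True AND False = False
N12 = N9 NOR N4 = False NOR False = True
N15 = N12 NOR N6 = True NOR True = False

N2 = False, N10 = False, N15 = False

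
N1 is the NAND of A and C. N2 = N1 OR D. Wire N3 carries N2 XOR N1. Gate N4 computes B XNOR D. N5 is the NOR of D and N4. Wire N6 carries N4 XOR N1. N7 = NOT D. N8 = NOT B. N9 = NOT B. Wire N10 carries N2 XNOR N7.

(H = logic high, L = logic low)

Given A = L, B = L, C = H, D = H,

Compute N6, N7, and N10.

N1 = A NAND C = L NAND H = H
N2 = N1 OR D = H OR H = H
N4 = B XNOR D = L XNOR H = L
N6 = N4 XOR N1 = L XOR H = H
N7 = NOT D = NOT H = L
N10 = N2 XNOR N7 = H XNOR L = L

N6 = H; N7 = L; N10 = L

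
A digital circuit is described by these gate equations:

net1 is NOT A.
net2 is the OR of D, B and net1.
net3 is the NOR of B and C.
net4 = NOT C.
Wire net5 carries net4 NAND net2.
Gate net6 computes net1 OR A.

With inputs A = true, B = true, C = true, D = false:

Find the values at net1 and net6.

net1 = NOT A = NOT true = false
net6 = net1 OR A = false OR true = true

net1 = false, net6 = true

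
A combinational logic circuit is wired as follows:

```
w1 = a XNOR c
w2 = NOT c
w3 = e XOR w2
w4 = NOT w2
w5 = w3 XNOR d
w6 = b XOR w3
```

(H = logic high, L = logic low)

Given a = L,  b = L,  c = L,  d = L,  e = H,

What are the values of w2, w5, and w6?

w2 = H; w5 = H; w6 = L

w2 = NOT c = NOT L = H
w3 = e XOR w2 = H XOR H = L
w5 = w3 XNOR d = L XNOR L = H
w6 = b XOR w3 = L XOR L = L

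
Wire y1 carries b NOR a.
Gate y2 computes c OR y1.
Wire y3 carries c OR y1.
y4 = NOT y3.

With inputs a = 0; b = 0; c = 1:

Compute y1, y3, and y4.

y1 = b NOR a = 0 NOR 0 = 1
y3 = c OR y1 = 1 OR 1 = 1
y4 = NOT y3 = NOT 1 = 0

y1 = 1, y3 = 1, y4 = 0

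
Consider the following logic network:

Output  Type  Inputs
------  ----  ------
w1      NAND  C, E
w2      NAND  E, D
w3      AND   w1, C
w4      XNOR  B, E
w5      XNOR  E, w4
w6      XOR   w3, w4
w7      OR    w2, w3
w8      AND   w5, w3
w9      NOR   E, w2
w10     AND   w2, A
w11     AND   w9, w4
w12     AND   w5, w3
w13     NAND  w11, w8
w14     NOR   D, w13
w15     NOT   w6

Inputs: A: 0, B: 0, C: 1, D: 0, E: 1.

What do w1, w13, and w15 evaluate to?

w1 = C NAND E = 1 NAND 1 = 0
w2 = E NAND D = 1 NAND 0 = 1
w3 = w1 AND C = 0 AND 1 = 0
w4 = B XNOR E = 0 XNOR 1 = 0
w5 = E XNOR w4 = 1 XNOR 0 = 0
w6 = w3 XOR w4 = 0 XOR 0 = 0
w8 = w5 AND w3 = 0 AND 0 = 0
w9 = E NOR w2 = 1 NOR 1 = 0
w11 = w9 AND w4 = 0 AND 0 = 0
w13 = w11 NAND w8 = 0 NAND 0 = 1
w15 = NOT w6 = NOT 0 = 1

w1 = 0  w13 = 1  w15 = 1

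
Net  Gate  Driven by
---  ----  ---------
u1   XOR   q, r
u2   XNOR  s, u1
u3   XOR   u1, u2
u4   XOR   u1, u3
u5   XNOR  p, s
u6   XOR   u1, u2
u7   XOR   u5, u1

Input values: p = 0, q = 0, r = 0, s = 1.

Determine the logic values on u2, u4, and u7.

u2 = 0, u4 = 0, u7 = 0

u1 = q XOR r = 0 XOR 0 = 0
u2 = s XNOR u1 = 1 XNOR 0 = 0
u3 = u1 XOR u2 = 0 XOR 0 = 0
u4 = u1 XOR u3 = 0 XOR 0 = 0
u5 = p XNOR s = 0 XNOR 1 = 0
u7 = u5 XOR u1 = 0 XOR 0 = 0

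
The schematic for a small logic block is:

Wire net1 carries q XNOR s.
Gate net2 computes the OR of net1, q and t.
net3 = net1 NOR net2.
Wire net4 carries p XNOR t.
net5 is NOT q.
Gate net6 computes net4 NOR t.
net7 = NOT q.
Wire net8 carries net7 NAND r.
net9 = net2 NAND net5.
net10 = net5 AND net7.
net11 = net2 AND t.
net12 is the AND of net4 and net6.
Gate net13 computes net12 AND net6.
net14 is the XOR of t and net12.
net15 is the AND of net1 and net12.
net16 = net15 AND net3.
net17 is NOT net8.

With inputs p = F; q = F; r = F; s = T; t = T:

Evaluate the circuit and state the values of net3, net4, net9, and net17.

net1 = q XNOR s = F XNOR T = F
net2 = net1 OR q OR t = F OR F OR T = T
net3 = net1 NOR net2 = F NOR T = F
net4 = p XNOR t = F XNOR T = F
net5 = NOT q = NOT F = T
net7 = NOT q = NOT F = T
net8 = net7 NAND r = T NAND F = T
net9 = net2 NAND net5 = T NAND T = F
net17 = NOT net8 = NOT T = F

net3 = F, net4 = F, net9 = F, net17 = F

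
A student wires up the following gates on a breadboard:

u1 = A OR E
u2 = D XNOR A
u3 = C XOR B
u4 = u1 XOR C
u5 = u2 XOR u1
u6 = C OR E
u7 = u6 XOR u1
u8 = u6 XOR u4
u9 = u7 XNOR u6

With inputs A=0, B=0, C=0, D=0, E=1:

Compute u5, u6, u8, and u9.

u1 = A OR E = 0 OR 1 = 1
u2 = D XNOR A = 0 XNOR 0 = 1
u4 = u1 XOR C = 1 XOR 0 = 1
u5 = u2 XOR u1 = 1 XOR 1 = 0
u6 = C OR E = 0 OR 1 = 1
u7 = u6 XOR u1 = 1 XOR 1 = 0
u8 = u6 XOR u4 = 1 XOR 1 = 0
u9 = u7 XNOR u6 = 0 XNOR 1 = 0

u5 = 0, u6 = 1, u8 = 0, u9 = 0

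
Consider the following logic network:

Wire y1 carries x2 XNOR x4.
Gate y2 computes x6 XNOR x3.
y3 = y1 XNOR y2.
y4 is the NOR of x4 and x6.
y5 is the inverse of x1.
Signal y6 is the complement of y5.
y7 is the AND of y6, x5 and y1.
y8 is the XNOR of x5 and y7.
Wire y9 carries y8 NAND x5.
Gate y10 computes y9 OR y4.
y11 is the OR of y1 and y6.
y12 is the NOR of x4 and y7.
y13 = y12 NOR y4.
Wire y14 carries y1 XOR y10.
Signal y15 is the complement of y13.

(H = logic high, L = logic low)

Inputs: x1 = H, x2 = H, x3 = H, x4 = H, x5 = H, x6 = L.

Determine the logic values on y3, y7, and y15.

y1 = x2 XNOR x4 = H XNOR H = H
y2 = x6 XNOR x3 = L XNOR H = L
y3 = y1 XNOR y2 = H XNOR L = L
y4 = x4 NOR x6 = H NOR L = L
y5 = NOT x1 = NOT H = L
y6 = NOT y5 = NOT L = H
y7 = y6 AND x5 AND y1 = H AND H AND H = H
y12 = x4 NOR y7 = H NOR H = L
y13 = y12 NOR y4 = L NOR L = H
y15 = NOT y13 = NOT H = L

y3 = L, y7 = H, y15 = L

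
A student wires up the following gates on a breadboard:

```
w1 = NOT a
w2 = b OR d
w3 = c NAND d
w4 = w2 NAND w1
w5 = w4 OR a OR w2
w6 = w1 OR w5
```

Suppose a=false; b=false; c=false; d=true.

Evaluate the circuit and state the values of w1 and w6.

w1 = true, w6 = true

w1 = NOT a = NOT false = true
w2 = b OR d = false OR true = true
w4 = w2 NAND w1 = true NAND true = false
w5 = w4 OR a OR w2 = false OR false OR true = true
w6 = w1 OR w5 = true OR true = true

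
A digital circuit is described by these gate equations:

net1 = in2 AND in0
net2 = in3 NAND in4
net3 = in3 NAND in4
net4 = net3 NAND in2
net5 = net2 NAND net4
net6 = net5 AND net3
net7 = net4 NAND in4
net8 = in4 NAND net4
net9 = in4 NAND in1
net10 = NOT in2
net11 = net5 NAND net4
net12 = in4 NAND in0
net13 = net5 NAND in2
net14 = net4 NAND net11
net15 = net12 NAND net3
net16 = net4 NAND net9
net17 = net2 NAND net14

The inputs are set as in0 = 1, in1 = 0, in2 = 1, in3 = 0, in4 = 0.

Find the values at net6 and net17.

net2 = in3 NAND in4 = 0 NAND 0 = 1
net3 = in3 NAND in4 = 0 NAND 0 = 1
net4 = net3 NAND in2 = 1 NAND 1 = 0
net5 = net2 NAND net4 = 1 NAND 0 = 1
net6 = net5 AND net3 = 1 AND 1 = 1
net11 = net5 NAND net4 = 1 NAND 0 = 1
net14 = net4 NAND net11 = 0 NAND 1 = 1
net17 = net2 NAND net14 = 1 NAND 1 = 0

net6 = 1, net17 = 0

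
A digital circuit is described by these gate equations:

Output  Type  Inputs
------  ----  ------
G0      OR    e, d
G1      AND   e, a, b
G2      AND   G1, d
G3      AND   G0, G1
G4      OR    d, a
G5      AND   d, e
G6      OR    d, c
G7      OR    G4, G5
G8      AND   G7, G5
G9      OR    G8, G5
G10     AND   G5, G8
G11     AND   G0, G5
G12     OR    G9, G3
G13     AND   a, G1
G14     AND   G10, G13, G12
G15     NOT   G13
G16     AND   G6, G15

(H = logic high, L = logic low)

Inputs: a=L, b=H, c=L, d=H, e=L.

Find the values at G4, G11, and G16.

G0 = e OR d = L OR H = H
G1 = e AND a AND b = L AND L AND H = L
G4 = d OR a = H OR L = H
G5 = d AND e = H AND L = L
G6 = d OR c = H OR L = H
G11 = G0 AND G5 = H AND L = L
G13 = a AND G1 = L AND L = L
G15 = NOT G13 = NOT L = H
G16 = G6 AND G15 = H AND H = H

G4 = H, G11 = L, G16 = H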